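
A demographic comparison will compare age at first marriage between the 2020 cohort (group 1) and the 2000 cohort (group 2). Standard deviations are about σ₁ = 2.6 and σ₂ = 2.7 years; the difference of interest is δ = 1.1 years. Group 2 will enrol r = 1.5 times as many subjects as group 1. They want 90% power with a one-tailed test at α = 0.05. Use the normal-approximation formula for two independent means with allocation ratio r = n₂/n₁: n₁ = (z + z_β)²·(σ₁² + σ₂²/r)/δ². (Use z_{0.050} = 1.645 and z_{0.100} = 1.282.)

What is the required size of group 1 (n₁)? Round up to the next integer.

n₁ = (z_α + z_β)² · (σ₁² + σ₂²/r) / δ²
   = (1.645 + 1.282)² · (2.6² + 2.7²/1.5) / 1.1²
   = 8.5673 · (6.76 + 4.86) / 1.21
   = 8.5673 · 11.62 / 1.21
   = 82.27
Round up → n₁ = 83; n₂ = r·n₁ = 1.5 × 83 = 125.

n₁ = 83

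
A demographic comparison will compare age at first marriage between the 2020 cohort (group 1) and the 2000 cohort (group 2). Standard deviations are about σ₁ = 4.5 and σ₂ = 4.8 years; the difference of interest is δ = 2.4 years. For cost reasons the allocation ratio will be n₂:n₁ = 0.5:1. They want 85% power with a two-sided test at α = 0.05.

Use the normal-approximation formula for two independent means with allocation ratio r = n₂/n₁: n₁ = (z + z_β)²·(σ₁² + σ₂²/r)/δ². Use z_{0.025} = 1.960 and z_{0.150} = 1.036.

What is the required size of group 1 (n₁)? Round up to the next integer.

n₁ = 104

n₁ = (z_{α/2} + z_β)² · (σ₁² + σ₂²/r) / δ²
   = (1.960 + 1.036)² · (4.5² + 4.8²/0.5) / 2.4²
   = 8.9760 · (20.25 + 46.08) / 5.76
   = 8.9760 · 66.33 / 5.76
   = 103.36
Round up → n₁ = 104; n₂ = r·n₁ = 0.5 × 104 = 52.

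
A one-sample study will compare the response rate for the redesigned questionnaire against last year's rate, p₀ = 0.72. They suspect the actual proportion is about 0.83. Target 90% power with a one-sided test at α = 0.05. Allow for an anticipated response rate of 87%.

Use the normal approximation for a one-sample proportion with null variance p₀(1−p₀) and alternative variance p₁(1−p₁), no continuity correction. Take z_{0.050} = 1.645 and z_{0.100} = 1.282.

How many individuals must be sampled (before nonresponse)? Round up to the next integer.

n = [z_α·√(p₀q₀) + z_β·√(p₁q₁)]² / (p₁ − p₀)²
  = [1.645·√(0.72·0.28) + 1.282·√(0.83·0.17)]² / (0.11)²
  = [1.645·0.4490 + 1.282·0.3756]² / 0.0121
  = [1.2202]² / 0.0121
  = 123.04
Adjust for 87% response: 123.04 / 0.87 = 141.43.
Round up → n = 142.

n = 142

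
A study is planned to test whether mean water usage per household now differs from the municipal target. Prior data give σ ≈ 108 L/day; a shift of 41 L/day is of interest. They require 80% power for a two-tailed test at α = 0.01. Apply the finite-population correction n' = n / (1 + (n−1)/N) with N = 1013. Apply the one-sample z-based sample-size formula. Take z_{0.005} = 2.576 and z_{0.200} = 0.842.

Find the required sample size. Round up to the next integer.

n = (z_{α/2} + z_β)² · σ² / δ²
  = (2.576 + 0.842)² · 108² / 41²
  = 11.6827 · 11664 / 1681
  = 81.06
Finite-population correction (N = 1013): 81.06 / (1 + (81.06 − 1)/1013) = 75.13.
Round up → n = 76.

n = 76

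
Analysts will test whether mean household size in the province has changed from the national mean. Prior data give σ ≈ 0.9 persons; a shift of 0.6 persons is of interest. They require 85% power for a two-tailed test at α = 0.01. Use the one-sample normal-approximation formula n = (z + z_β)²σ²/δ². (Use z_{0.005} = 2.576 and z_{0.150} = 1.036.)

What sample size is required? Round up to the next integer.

n = (z_{α/2} + z_β)² · σ² / δ²
  = (2.576 + 1.036)² · 0.9² / 0.6²
  = 13.0465 · 0.81 / 0.36
  = 29.35
Round up → n = 30.

n = 30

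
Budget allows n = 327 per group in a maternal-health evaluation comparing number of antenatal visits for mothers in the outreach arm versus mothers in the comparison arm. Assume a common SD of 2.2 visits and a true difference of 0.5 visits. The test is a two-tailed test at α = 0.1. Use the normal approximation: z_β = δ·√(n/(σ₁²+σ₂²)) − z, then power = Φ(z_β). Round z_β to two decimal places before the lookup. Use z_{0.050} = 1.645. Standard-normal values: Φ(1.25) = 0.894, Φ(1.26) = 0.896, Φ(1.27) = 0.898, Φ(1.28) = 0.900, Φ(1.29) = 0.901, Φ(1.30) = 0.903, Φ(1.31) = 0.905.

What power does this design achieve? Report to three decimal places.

z_β = δ·√(n/(σ₁²+σ₂²)) − z_{α/2}
    = 0.5 · √(327/9.68) − 1.645
    = 0.5 · 5.81214 − 1.645
    = 2.9061 − 1.645 = 1.2611 → 1.26
Power = Φ(1.26) = 0.896.

Power ≈ 0.896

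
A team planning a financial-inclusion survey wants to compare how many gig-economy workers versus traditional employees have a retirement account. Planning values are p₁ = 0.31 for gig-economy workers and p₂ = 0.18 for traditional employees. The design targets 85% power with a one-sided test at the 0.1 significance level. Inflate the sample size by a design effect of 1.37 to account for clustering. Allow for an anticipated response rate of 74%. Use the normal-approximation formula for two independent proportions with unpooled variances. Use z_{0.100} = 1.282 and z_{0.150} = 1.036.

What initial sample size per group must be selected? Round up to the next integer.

n = (z_α + z_β)² · [p₁(1−p₁) + p₂(1−p₂)] / (p₁ − p₂)²
  = (1.282 + 1.036)² · (0.31·0.69 + 0.18·0.82) / (0.13)²
  = (2.318)² · (0.2139 + 0.1476) / 0.0169
  = 5.3731 · 0.3615 / 0.0169
  = 114.93
Design effect: 1.37 × 114.93 = 157.46.
Adjust for 74% response: 157.46 / 0.74 = 212.78.
Round up → n = 213 per group.

n = 213 per group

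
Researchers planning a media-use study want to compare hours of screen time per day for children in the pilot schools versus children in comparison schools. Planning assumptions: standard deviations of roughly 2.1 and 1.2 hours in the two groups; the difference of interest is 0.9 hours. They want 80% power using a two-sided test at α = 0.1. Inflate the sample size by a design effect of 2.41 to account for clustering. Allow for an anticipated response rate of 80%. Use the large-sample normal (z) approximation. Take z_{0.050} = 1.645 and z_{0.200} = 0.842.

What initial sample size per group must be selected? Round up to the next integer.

n = 135 per group

n = (z_{α/2} + z_β)² · (σ₁² + σ₂²) / δ²
  = (1.645 + 0.842)² · (2.1² + 1.2² = 5.85) / 0.9²
  = 6.1852 · 5.85 / 0.81
  = 44.67
Design effect: 2.41 × 44.67 = 107.66.
Adjust for 80% response: 107.66 / 0.80 = 134.57.
Round up → n = 135 per group.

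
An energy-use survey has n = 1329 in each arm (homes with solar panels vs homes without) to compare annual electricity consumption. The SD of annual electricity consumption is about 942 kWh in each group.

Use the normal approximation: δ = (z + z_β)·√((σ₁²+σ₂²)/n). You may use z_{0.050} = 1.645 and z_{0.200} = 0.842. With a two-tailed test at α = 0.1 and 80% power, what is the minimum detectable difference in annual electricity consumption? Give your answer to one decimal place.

Minimum detectable difference ≈ 90.9 kWh

δ = (z_{α/2} + z_β) · √((σ₁²+σ₂²)/n)
  = (1.645 + 0.842) · √(1774728/1329)
  = 2.487 · √1335.4
  = 2.487 · 36.5429
  = 90.8823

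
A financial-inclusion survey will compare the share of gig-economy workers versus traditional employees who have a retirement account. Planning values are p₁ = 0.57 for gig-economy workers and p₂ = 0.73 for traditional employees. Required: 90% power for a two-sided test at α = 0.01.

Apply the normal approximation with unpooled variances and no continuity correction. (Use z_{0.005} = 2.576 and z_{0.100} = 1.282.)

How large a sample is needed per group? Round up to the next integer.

n = 258 per group

n = (z_{α/2} + z_β)² · [p₁(1−p₁) + p₂(1−p₂)] / (p₁ − p₂)²
  = (2.576 + 1.282)² · (0.57·0.43 + 0.73·0.27) / (-0.16)²
  = (3.858)² · (0.2451 + 0.1971) / 0.0256
  = 14.8842 · 0.4422 / 0.0256
  = 257.10
Round up → n = 258 per group.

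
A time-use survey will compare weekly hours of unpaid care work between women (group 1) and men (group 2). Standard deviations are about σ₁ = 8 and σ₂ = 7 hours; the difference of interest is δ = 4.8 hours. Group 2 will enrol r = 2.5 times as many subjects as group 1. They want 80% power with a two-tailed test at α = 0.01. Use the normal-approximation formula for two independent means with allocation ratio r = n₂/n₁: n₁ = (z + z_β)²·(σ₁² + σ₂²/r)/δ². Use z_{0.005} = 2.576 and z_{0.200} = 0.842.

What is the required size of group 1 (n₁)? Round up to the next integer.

n₁ = (z_{α/2} + z_β)² · (σ₁² + σ₂²/r) / δ²
   = (2.576 + 0.842)² · (8² + 7²/2.5) / 4.8²
   = 11.6827 · (64 + 19.6) / 23.04
   = 11.6827 · 83.6 / 23.04
   = 42.39
Round up → n₁ = 43; n₂ = r·n₁ = 2.5 × 43 = 108.

n₁ = 43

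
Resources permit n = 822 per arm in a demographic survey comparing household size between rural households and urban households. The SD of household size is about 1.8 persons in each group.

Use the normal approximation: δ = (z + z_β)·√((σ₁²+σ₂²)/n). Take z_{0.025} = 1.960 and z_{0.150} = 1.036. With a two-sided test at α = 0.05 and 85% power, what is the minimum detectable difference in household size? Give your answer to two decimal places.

Minimum detectable difference ≈ 0.27 persons

δ = (z_{α/2} + z_β) · √((σ₁²+σ₂²)/n)
  = (1.960 + 1.036) · √(6.48/822)
  = 2.996 · √0.00788
  = 2.996 · 0.0888
  = 0.2660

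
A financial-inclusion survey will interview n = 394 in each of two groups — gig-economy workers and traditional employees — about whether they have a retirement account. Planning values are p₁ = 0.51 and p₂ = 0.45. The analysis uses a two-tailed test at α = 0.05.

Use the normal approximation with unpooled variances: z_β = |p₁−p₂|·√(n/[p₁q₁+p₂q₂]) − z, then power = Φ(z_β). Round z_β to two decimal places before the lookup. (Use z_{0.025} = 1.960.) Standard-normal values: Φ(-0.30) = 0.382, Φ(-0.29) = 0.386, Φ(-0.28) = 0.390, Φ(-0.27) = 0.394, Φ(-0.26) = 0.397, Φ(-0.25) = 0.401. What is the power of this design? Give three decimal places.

Power ≈ 0.394

z_β = |p₁−p₂|·√(n/[p₁q₁+p₂q₂]) − z_{α/2}
    = 0.06 · √(394/0.4974) − 1.960
    = 0.06 · 28.1446 − 1.960
    = 1.6887 − 1.960 = -0.2713 → -0.27
Power = Φ(-0.27) = 0.394.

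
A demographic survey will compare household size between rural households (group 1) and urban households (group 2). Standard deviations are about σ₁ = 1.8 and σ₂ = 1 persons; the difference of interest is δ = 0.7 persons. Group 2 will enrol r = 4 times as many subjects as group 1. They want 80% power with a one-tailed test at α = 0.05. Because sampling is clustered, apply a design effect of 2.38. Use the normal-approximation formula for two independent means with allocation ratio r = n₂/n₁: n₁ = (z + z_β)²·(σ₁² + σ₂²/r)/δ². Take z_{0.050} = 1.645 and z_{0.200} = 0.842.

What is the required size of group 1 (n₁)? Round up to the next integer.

n₁ = (z_α + z_β)² · (σ₁² + σ₂²/r) / δ²
   = (1.645 + 0.842)² · (1.8² + 1²/4) / 0.7²
   = 6.1852 · (3.24 + 0.25) / 0.49
   = 6.1852 · 3.49 / 0.49
   = 44.05
Design effect: 2.38 × 44.05 = 104.85.
Round up → n₁ = 105; n₂ = r·n₁ = 4 × 105 = 420.

n₁ = 105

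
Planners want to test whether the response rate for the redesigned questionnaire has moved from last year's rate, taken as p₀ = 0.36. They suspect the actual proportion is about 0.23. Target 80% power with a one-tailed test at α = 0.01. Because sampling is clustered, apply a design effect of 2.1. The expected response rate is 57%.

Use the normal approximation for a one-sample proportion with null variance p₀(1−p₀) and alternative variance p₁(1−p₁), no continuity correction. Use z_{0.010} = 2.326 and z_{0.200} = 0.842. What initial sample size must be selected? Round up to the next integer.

n = [z_α·√(p₀q₀) + z_β·√(p₁q₁)]² / (p₁ − p₀)²
  = [2.326·√(0.36·0.64) + 0.842·√(0.23·0.77)]² / (-0.13)²
  = [2.326·0.4800 + 0.842·0.4208]² / 0.0169
  = [1.4708]² / 0.0169
  = 128.01
Design effect: 2.1 × 128.01 = 268.81.
Adjust for 57% response: 268.81 / 0.57 = 471.60.
Round up → n = 472.

n = 472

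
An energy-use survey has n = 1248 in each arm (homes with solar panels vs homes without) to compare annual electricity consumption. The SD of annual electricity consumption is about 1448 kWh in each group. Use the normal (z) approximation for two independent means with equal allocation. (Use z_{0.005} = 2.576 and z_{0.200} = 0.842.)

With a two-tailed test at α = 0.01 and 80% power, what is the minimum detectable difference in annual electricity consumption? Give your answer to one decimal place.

δ = (z_{α/2} + z_β) · √((σ₁²+σ₂²)/n)
  = (2.576 + 0.842) · √(4193408/1248)
  = 3.418 · √3360.1
  = 3.418 · 57.9664
  = 198.1291

Minimum detectable difference ≈ 198.1 kWh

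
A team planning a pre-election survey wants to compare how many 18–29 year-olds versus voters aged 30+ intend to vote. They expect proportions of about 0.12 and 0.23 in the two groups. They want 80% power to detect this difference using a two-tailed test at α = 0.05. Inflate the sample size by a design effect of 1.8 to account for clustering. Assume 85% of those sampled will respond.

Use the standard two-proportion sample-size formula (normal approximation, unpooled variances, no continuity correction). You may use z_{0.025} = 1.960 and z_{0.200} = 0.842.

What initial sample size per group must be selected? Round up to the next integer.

n = (z_{α/2} + z_β)² · [p₁(1−p₁) + p₂(1−p₂)] / (p₁ − p₂)²
  = (1.960 + 0.842)² · (0.12·0.88 + 0.23·0.77) / (-0.11)²
  = (2.802)² · (0.1056 + 0.1771) / 0.0121
  = 7.8512 · 0.2827 / 0.0121
  = 183.43
Design effect: 1.8 × 183.43 = 330.18.
Adjust for 85% response: 330.18 / 0.85 = 388.45.
Round up → n = 389 per group.

n = 389 per group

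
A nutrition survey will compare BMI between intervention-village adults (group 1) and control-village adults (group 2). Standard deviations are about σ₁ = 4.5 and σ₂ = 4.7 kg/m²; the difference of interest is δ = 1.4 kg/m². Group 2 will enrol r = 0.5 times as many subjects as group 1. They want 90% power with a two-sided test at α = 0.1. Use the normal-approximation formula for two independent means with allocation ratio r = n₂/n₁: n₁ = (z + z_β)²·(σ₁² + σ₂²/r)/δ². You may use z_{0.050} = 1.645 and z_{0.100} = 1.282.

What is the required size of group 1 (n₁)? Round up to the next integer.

n₁ = 282

n₁ = (z_{α/2} + z_β)² · (σ₁² + σ₂²/r) / δ²
   = (1.645 + 1.282)² · (4.5² + 4.7²/0.5) / 1.4²
   = 8.5673 · (20.25 + 44.18) / 1.96
   = 8.5673 · 64.43 / 1.96
   = 281.63
Round up → n₁ = 282; n₂ = r·n₁ = 0.5 × 282 = 141.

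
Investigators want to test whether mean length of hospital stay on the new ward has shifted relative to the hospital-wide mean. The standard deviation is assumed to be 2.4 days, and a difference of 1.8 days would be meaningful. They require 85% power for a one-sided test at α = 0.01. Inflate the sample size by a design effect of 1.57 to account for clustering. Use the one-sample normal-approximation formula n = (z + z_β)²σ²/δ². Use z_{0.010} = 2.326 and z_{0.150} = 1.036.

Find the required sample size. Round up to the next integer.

n = (z_α + z_β)² · σ² / δ²
  = (2.326 + 1.036)² · 2.4² / 1.8²
  = 11.3030 · 5.76 / 3.24
  = 20.09
Design effect: 1.57 × 20.09 = 31.55.
Round up → n = 32.

n = 32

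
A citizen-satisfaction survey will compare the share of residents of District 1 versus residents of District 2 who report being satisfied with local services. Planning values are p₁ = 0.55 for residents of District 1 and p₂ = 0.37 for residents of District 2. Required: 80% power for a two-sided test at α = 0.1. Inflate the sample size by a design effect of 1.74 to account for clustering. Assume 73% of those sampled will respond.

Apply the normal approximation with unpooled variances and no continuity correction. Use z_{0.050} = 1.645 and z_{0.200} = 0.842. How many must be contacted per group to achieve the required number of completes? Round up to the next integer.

n = 219 per group

n = (z_{α/2} + z_β)² · [p₁(1−p₁) + p₂(1−p₂)] / (p₁ − p₂)²
  = (1.645 + 0.842)² · (0.55·0.45 + 0.37·0.63) / (0.18)²
  = (2.487)² · (0.2475 + 0.2331) / 0.0324
  = 6.1852 · 0.4806 / 0.0324
  = 91.75
Design effect: 1.74 × 91.75 = 159.64.
Adjust for 73% response: 159.64 / 0.73 = 218.68.
Round up → n = 219 per group.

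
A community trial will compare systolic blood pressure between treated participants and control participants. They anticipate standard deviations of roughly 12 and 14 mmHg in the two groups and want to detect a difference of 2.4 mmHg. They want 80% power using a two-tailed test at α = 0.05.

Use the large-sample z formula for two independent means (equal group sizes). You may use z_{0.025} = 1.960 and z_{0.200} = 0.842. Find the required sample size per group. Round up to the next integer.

n = (z_{α/2} + z_β)² · (σ₁² + σ₂²) / δ²
  = (1.960 + 0.842)² · (12² + 14² = 340) / 2.4²
  = 7.8512 · 340 / 5.76
  = 463.44
Round up → n = 464 per group.

n = 464 per group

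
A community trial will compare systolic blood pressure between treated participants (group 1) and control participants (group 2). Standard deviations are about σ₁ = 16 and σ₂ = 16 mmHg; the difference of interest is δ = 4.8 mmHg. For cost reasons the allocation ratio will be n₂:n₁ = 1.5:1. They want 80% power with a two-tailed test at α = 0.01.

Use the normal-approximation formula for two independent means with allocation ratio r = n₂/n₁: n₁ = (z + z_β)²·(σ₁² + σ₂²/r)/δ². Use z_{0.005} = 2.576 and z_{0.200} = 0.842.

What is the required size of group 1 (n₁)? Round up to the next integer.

n₁ = 217

n₁ = (z_{α/2} + z_β)² · (σ₁² + σ₂²/r) / δ²
   = (2.576 + 0.842)² · (16² + 16²/1.5) / 4.8²
   = 11.6827 · (256 + 170.6667) / 23.04
   = 11.6827 · 426.6667 / 23.04
   = 216.35
Round up → n₁ = 217; n₂ = r·n₁ = 1.5 × 217 = 326.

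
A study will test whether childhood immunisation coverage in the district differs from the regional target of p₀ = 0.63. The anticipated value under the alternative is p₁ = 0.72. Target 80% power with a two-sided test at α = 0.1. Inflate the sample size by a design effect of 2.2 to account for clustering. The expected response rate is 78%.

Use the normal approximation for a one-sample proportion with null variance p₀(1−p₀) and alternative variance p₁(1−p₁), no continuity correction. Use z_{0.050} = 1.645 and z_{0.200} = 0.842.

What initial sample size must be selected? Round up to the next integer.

n = [z_{α/2}·√(p₀q₀) + z_β·√(p₁q₁)]² / (p₁ − p₀)²
  = [1.645·√(0.63·0.37) + 0.842·√(0.72·0.28)]² / (0.09)²
  = [1.645·0.4828 + 0.842·0.4490]² / 0.0081
  = [1.1723]² / 0.0081
  = 169.66
Design effect: 2.2 × 169.66 = 373.24.
Adjust for 78% response: 373.24 / 0.78 = 478.52.
Round up → n = 479.

n = 479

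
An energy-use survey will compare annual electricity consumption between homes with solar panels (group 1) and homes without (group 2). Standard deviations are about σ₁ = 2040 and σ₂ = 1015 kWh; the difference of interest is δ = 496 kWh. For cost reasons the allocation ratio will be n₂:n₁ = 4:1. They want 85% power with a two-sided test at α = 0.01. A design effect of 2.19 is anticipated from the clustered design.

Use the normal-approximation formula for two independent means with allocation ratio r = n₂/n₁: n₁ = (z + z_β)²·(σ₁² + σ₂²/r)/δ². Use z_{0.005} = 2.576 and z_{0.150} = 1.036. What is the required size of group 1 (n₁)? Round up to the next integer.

n₁ = (z_{α/2} + z_β)² · (σ₁² + σ₂²/r) / δ²
   = (2.576 + 1.036)² · (2040² + 1015²/4) / 496²
   = 13.0465 · (4161600 + 257556.2) / 246016
   = 13.0465 · 4419156.2 / 246016
   = 234.35
Design effect: 2.19 × 234.35 = 513.23.
Round up → n₁ = 514; n₂ = r·n₁ = 4 × 514 = 2056.

n₁ = 514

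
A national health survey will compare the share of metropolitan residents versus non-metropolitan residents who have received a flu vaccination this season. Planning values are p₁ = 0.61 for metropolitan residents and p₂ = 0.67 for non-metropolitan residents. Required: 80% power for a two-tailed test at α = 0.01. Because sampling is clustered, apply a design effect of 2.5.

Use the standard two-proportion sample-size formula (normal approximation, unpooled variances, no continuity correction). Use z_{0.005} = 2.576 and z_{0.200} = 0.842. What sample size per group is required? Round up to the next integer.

n = (z_{α/2} + z_β)² · [p₁(1−p₁) + p₂(1−p₂)] / (p₁ − p₂)²
  = (2.576 + 0.842)² · (0.61·0.39 + 0.67·0.33) / (-0.06)²
  = (3.418)² · (0.2379 + 0.2211) / 0.0036
  = 11.6827 · 0.4590 / 0.0036
  = 1489.55
Design effect: 2.5 × 1489.55 = 3723.87.
Round up → n = 3724 per group.

n = 3724 per group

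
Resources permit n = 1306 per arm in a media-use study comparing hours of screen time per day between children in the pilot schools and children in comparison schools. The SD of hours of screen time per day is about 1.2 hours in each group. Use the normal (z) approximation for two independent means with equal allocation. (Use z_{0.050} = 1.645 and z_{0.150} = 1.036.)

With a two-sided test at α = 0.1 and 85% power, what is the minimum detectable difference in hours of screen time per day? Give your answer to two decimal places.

δ = (z_{α/2} + z_β) · √((σ₁²+σ₂²)/n)
  = (1.645 + 1.036) · √(2.88/1306)
  = 2.681 · √0.00221
  = 2.681 · 0.0470
  = 0.1259

Minimum detectable difference ≈ 0.13 hours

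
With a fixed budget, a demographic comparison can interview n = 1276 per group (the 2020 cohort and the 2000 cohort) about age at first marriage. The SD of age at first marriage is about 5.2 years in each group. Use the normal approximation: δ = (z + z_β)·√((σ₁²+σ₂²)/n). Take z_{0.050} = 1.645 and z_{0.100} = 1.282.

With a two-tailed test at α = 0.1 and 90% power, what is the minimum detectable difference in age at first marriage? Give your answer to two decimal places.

Minimum detectable difference ≈ 0.60 years

δ = (z_{α/2} + z_β) · √((σ₁²+σ₂²)/n)
  = (1.645 + 1.282) · √(54.08/1276)
  = 2.927 · √0.04238
  = 2.927 · 0.2059
  = 0.6026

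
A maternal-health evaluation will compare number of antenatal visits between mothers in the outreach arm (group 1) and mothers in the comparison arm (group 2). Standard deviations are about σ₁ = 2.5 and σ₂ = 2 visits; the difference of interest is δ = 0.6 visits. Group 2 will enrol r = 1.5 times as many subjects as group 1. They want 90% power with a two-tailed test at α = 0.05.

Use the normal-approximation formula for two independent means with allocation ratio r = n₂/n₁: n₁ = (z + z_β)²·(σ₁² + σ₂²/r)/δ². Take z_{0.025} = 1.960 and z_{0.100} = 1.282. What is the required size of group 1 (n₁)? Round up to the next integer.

n₁ = (z_{α/2} + z_β)² · (σ₁² + σ₂²/r) / δ²
   = (1.960 + 1.282)² · (2.5² + 2²/1.5) / 0.6²
   = 10.5106 · (6.25 + 2.6667) / 0.36
   = 10.5106 · 8.9167 / 0.36
   = 260.33
Round up → n₁ = 261; n₂ = r·n₁ = 1.5 × 261 = 392.

n₁ = 261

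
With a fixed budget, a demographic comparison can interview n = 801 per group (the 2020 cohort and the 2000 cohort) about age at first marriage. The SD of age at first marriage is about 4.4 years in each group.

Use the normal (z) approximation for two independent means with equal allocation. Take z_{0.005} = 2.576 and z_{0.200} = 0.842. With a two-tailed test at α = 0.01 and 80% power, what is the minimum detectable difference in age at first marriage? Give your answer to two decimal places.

δ = (z_{α/2} + z_β) · √((σ₁²+σ₂²)/n)
  = (2.576 + 0.842) · √(38.72/801)
  = 3.418 · √0.04834
  = 3.418 · 0.2199
  = 0.7515

Minimum detectable difference ≈ 0.75 years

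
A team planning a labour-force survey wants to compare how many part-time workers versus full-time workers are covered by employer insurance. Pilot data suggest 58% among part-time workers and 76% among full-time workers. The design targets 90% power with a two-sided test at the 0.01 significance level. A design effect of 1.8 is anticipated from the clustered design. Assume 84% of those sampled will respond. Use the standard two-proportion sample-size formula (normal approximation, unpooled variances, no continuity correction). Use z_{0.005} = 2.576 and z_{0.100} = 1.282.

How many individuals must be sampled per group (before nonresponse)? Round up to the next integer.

n = (z_{α/2} + z_β)² · [p₁(1−p₁) + p₂(1−p₂)] / (p₁ − p₂)²
  = (2.576 + 1.282)² · (0.58·0.42 + 0.76·0.24) / (-0.18)²
  = (3.858)² · (0.2436 + 0.1824) / 0.0324
  = 14.8842 · 0.4260 / 0.0324
  = 195.70
Design effect: 1.8 × 195.70 = 352.26.
Adjust for 84% response: 352.26 / 0.84 = 419.36.
Round up → n = 420 per group.

n = 420 per group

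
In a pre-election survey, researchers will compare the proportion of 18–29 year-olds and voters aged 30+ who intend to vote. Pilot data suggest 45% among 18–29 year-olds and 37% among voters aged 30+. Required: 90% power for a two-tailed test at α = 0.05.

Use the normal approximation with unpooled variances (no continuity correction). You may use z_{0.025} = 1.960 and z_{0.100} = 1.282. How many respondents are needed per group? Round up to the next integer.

n = 790 per group

n = (z_{α/2} + z_β)² · [p₁(1−p₁) + p₂(1−p₂)] / (p₁ − p₂)²
  = (1.960 + 1.282)² · (0.45·0.55 + 0.37·0.63) / (0.08)²
  = (3.242)² · (0.2475 + 0.2331) / 0.0064
  = 10.5106 · 0.4806 / 0.0064
  = 789.28
Round up → n = 790 per group.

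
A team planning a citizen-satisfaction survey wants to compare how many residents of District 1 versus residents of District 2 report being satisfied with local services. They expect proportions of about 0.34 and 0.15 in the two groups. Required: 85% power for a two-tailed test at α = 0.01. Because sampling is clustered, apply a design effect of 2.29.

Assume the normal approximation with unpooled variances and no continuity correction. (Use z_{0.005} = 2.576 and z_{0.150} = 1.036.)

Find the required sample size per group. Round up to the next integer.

n = 292 per group

n = (z_{α/2} + z_β)² · [p₁(1−p₁) + p₂(1−p₂)] / (p₁ − p₂)²
  = (2.576 + 1.036)² · (0.34·0.66 + 0.15·0.85) / (0.19)²
  = (3.612)² · (0.2244 + 0.1275) / 0.0361
  = 13.0465 · 0.3519 / 0.0361
  = 127.18
Design effect: 2.29 × 127.18 = 291.23.
Round up → n = 292 per group.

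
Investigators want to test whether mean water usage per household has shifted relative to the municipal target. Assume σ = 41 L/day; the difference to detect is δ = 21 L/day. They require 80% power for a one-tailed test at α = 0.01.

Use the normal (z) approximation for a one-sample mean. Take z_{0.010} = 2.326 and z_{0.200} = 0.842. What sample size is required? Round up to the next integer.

n = (z_α + z_β)² · σ² / δ²
  = (2.326 + 0.842)² · 41² / 21²
  = 10.0362 · 1681 / 441
  = 38.26
Round up → n = 39.

n = 39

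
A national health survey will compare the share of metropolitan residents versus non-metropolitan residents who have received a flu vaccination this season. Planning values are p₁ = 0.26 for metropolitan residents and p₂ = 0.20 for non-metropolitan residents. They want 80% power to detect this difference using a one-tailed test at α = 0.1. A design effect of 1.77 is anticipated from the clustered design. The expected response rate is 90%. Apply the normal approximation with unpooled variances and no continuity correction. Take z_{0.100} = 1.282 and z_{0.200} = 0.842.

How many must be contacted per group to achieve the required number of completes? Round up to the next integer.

n = (z_α + z_β)² · [p₁(1−p₁) + p₂(1−p₂)] / (p₁ − p₂)²
  = (1.282 + 0.842)² · (0.26·0.74 + 0.20·0.80) / (0.06)²
  = (2.124)² · (0.1924 + 0.1600) / 0.0036
  = 4.5114 · 0.3524 / 0.0036
  = 441.61
Design effect: 1.77 × 441.61 = 781.66.
Adjust for 90% response: 781.66 / 0.90 = 868.51.
Round up → n = 869 per group.

n = 869 per group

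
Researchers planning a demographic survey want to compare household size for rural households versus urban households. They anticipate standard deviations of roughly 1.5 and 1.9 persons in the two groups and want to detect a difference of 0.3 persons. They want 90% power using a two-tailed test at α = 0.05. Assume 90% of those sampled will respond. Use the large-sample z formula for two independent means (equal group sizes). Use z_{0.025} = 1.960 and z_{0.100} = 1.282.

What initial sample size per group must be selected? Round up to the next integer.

n = 761 per group

n = (z_{α/2} + z_β)² · (σ₁² + σ₂²) / δ²
  = (1.960 + 1.282)² · (1.5² + 1.9² = 5.86) / 0.3²
  = 10.5106 · 5.86 / 0.09
  = 684.35
Adjust for 90% response: 684.35 / 0.90 = 760.39.
Round up → n = 761 per group.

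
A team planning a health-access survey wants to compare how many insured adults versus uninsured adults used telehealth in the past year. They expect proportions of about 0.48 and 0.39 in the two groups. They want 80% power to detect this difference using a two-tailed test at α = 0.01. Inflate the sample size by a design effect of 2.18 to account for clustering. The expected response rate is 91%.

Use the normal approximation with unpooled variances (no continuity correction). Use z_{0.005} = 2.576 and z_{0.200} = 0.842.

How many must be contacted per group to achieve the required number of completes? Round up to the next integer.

n = 1685 per group

n = (z_{α/2} + z_β)² · [p₁(1−p₁) + p₂(1−p₂)] / (p₁ − p₂)²
  = (2.576 + 0.842)² · (0.48·0.52 + 0.39·0.61) / (0.09)²
  = (3.418)² · (0.2496 + 0.2379) / 0.0081
  = 11.6827 · 0.4875 / 0.0081
  = 703.13
Design effect: 2.18 × 703.13 = 1532.82.
Adjust for 91% response: 1532.82 / 0.91 = 1684.41.
Round up → n = 1685 per group.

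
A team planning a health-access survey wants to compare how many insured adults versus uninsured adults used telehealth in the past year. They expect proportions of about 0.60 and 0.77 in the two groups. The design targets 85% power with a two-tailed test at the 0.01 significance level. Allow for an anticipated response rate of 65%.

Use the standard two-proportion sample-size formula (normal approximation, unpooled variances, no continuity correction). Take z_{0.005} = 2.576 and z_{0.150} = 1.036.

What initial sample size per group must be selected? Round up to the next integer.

n = (z_{α/2} + z_β)² · [p₁(1−p₁) + p₂(1−p₂)] / (p₁ − p₂)²
  = (2.576 + 1.036)² · (0.60·0.40 + 0.77·0.23) / (-0.17)²
  = (3.612)² · (0.2400 + 0.1771) / 0.0289
  = 13.0465 · 0.4171 / 0.0289
  = 188.29
Adjust for 65% response: 188.29 / 0.65 = 289.68.
Round up → n = 290 per group.

n = 290 per group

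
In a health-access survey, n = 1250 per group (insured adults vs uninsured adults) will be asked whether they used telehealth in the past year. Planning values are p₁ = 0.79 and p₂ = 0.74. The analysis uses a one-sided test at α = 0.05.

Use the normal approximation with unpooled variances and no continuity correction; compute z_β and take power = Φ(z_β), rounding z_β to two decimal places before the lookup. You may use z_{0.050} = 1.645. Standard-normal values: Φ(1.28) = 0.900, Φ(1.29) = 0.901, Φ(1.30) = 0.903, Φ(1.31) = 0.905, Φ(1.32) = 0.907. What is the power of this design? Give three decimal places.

z_β = |p₁−p₂|·√(n/[p₁q₁+p₂q₂]) − z_α
    = 0.05 · √(1250/0.3583) − 1.645
    = 0.05 · 59.0652 − 1.645
    = 2.9533 − 1.645 = 1.3083 → 1.31
Power = Φ(1.31) = 0.905.

Power ≈ 0.905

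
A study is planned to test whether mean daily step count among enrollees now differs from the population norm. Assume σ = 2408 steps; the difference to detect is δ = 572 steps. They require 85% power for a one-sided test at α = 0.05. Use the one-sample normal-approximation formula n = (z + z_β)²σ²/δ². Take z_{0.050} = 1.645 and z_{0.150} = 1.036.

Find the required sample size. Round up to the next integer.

n = (z_α + z_β)² · σ² / δ²
  = (1.645 + 1.036)² · 2408² / 572²
  = 7.1878 · 5798464 / 327184
  = 127.38
Round up → n = 128.

n = 128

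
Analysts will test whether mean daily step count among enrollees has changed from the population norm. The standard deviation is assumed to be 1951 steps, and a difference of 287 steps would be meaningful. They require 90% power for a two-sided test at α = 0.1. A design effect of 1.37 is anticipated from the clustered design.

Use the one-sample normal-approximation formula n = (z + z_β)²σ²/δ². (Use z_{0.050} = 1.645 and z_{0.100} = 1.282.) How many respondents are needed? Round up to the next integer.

n = 543

n = (z_{α/2} + z_β)² · σ² / δ²
  = (1.645 + 1.282)² · 1951² / 287²
  = 8.5673 · 3806401 / 82369
  = 395.91
Design effect: 1.37 × 395.91 = 542.40.
Round up → n = 543.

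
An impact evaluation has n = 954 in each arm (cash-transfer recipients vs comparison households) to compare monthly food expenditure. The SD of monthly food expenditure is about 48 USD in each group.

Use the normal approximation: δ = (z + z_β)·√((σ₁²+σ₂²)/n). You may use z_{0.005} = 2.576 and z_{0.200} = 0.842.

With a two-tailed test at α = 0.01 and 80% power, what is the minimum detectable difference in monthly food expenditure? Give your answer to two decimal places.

δ = (z_{α/2} + z_β) · √((σ₁²+σ₂²)/n)
  = (2.576 + 0.842) · √(4608/954)
  = 3.418 · √4.8302
  = 3.418 · 2.1978
  = 7.5120

Minimum detectable difference ≈ 7.51 USD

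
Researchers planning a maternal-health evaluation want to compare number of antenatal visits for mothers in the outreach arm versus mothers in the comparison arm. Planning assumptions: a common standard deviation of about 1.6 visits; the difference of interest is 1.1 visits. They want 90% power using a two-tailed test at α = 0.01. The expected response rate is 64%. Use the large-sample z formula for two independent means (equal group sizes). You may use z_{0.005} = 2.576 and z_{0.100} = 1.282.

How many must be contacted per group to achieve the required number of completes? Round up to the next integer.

n = (z_{α/2} + z_β)² · (σ₁² + σ₂²) / δ²
  = (2.576 + 1.282)² · (2·1.6² = 5.12) / 1.1²
  = 14.8842 · 5.12 / 1.21
  = 62.98
Adjust for 64% response: 62.98 / 0.64 = 98.41.
Round up → n = 99 per group.

n = 99 per group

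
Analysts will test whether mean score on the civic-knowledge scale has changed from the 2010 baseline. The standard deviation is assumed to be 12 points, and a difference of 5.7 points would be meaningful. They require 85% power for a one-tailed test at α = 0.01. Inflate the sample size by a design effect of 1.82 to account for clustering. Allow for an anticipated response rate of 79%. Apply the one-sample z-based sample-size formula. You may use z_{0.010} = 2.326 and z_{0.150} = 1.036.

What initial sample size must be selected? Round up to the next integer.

n = 116

n = (z_α + z_β)² · σ² / δ²
  = (2.326 + 1.036)² · 12² / 5.7²
  = 11.3030 · 144 / 32.49
  = 50.10
Design effect: 1.82 × 50.10 = 91.18.
Adjust for 79% response: 91.18 / 0.79 = 115.41.
Round up → n = 116.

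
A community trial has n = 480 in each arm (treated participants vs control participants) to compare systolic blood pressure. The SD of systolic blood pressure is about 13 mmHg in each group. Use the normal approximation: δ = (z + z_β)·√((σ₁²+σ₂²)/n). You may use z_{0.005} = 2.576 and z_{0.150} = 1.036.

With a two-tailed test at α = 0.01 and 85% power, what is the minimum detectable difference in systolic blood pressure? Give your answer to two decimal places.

Minimum detectable difference ≈ 3.03 mmHg

δ = (z_{α/2} + z_β) · √((σ₁²+σ₂²)/n)
  = (2.576 + 1.036) · √(338/480)
  = 3.612 · √0.70417
  = 3.612 · 0.8391
  = 3.0310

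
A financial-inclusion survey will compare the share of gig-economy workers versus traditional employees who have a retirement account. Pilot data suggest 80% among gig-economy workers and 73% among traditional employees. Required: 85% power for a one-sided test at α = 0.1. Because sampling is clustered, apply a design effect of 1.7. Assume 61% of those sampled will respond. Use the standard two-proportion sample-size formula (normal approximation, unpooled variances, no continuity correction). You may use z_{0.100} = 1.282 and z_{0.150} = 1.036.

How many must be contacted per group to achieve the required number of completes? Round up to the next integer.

n = 1092 per group

n = (z_α + z_β)² · [p₁(1−p₁) + p₂(1−p₂)] / (p₁ − p₂)²
  = (1.282 + 1.036)² · (0.80·0.20 + 0.73·0.27) / (0.07)²
  = (2.318)² · (0.1600 + 0.1971) / 0.0049
  = 5.3731 · 0.3571 / 0.0049
  = 391.58
Design effect: 1.7 × 391.58 = 665.69.
Adjust for 61% response: 665.69 / 0.61 = 1091.29.
Round up → n = 1092 per group.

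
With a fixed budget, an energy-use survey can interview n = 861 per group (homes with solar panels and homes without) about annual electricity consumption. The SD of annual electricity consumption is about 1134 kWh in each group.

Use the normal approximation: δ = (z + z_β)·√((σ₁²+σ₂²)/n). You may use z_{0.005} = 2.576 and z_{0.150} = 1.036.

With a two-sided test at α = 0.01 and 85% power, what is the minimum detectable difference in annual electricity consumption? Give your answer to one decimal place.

Minimum detectable difference ≈ 197.4 kWh

δ = (z_{α/2} + z_β) · √((σ₁²+σ₂²)/n)
  = (2.576 + 1.036) · √(2571912/861)
  = 3.612 · √2987.1
  = 3.612 · 54.6546
  = 197.4123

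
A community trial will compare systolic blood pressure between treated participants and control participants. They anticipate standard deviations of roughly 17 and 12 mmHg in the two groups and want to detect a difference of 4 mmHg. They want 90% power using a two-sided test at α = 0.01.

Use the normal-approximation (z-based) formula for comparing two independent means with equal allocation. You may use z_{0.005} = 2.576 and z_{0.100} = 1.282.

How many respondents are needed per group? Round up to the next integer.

n = (z_{α/2} + z_β)² · (σ₁² + σ₂²) / δ²
  = (2.576 + 1.282)² · (17² + 12² = 433) / 4²
  = 14.8842 · 433 / 16
  = 402.80
Round up → n = 403 per group.

n = 403 per group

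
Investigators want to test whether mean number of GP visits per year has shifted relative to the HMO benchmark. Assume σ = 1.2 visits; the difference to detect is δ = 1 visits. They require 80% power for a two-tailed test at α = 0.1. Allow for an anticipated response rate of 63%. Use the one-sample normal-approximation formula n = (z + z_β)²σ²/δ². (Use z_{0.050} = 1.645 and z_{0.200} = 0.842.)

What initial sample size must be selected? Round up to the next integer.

n = 15

n = (z_{α/2} + z_β)² · σ² / δ²
  = (1.645 + 0.842)² · 1.2² / 1²
  = 6.1852 · 1.44 / 1
  = 8.91
Adjust for 63% response: 8.91 / 0.63 = 14.14.
Round up → n = 15.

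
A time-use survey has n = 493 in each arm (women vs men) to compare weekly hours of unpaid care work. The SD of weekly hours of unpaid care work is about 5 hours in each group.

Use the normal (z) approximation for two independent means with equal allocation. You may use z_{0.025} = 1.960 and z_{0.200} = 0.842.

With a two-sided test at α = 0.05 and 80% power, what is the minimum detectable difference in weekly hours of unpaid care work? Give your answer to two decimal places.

Minimum detectable difference ≈ 0.89 hours

δ = (z_{α/2} + z_β) · √((σ₁²+σ₂²)/n)
  = (1.960 + 0.842) · √(50/493)
  = 2.802 · √0.10142
  = 2.802 · 0.3185
  = 0.8923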